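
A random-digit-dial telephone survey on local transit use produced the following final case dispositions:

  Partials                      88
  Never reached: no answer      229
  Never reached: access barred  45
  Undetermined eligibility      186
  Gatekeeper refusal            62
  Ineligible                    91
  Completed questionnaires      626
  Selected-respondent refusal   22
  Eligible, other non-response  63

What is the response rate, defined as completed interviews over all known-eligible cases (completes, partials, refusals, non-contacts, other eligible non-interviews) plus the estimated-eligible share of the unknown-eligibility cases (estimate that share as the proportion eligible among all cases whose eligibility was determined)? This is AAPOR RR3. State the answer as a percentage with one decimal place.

47.9%

Declined to participate = 62 + 22 = 84
No contact after all attempts = 229 + 45 = 274
Numerator: 626
Determined eligible: 626 + 88 + 84 + 274 + 63 = 1135
e = 1135 / (1135 + 91) = 1135 / 1226 = 0.9258
Estimated eligible among unknowns: 0.9258 × 186 = 172.20
Denominator: 1135 + 172.20 = 1307.20
RR3 = 626 / 1307.20 = 0.4789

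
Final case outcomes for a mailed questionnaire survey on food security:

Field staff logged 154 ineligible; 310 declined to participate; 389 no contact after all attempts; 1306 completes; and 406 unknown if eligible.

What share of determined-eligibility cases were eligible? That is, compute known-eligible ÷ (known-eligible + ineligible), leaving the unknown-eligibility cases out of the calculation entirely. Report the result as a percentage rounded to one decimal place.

Eligible (known): 1306 + 310 + 389 = 2005
e = 2005 / (2005 + 154) = 2005 / 2159 = 0.9287

92.9%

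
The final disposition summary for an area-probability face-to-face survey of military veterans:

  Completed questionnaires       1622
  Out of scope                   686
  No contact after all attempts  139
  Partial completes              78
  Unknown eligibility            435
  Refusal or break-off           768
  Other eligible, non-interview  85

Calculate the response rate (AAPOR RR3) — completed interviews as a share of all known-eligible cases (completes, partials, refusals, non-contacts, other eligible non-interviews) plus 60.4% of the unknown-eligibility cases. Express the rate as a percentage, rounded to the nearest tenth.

Numerator = 1622
Eligible (known) = 1622 + 78 + 768 + 139 + 85 = 2692
Estimated eligible among unknowns = 0.6040 × 435 = 262.74
Base = 2692 + 262.74 = 2954.74
RR3 = 1622 / 2954.74 = 0.5489

54.9%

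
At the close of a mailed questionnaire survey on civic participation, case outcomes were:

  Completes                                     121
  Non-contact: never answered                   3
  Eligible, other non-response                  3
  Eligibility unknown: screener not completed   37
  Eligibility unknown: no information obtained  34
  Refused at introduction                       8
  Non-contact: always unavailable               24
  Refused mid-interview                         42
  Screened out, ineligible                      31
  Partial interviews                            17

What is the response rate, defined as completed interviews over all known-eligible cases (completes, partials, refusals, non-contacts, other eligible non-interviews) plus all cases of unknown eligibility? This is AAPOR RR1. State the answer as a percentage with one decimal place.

41.9%

Refused = 8 + 42 = 50
No answer / not reached = 3 + 24 = 27
Undetermined eligibility = 37 + 34 = 71
Numerator: 121
Denominator: 121 + 17 + 50 + 27 + 3 + 71 = 289
RR1 = 121 / 289 = 0.4187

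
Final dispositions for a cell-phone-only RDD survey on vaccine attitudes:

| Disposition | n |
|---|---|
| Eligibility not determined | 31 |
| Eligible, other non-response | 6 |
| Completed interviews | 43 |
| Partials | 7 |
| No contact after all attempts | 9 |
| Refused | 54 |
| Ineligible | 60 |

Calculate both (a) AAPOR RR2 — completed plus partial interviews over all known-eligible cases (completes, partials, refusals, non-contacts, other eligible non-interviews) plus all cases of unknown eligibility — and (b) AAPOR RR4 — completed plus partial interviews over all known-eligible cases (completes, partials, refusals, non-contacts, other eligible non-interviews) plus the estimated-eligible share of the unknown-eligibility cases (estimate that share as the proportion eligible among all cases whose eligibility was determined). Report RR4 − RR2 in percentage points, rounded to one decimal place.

Top: 43 + 7 = 50
Denominator: 43 + 7 + 54 + 9 + 6 + 31 = 150
RR2 = 50 / 150 = 0.3333
Known eligible: 43 + 7 + 54 + 9 + 6 = 119
e = 119 / (119 + 60) = 119 / 179 = 0.6648
Eligible share of unknowns: 0.6648 × 31 = 20.61
Denominator: 119 + 20.61 = 139.61
RR4 = 50 / 139.61 = 0.3581
Difference = 35.81 − 33.33 = 2.48 percentage points

2.5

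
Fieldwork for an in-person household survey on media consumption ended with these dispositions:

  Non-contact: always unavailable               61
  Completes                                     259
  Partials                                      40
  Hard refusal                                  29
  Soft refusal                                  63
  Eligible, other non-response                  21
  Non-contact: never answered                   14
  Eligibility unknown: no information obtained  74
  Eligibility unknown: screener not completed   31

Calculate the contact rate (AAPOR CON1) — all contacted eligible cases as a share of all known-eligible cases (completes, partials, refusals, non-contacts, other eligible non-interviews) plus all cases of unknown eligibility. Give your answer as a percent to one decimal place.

69.6%

Refusal or break-off = 29 + 63 = 92
Non-contacts = 14 + 61 = 75
Eligibility not determined = 31 + 74 = 105
Numerator = 259 + 40 + 92 + 21 = 412
Denominator = 259 + 40 + 92 + 75 + 21 + 105 = 592
CON1 = 412 / 592 = 0.6959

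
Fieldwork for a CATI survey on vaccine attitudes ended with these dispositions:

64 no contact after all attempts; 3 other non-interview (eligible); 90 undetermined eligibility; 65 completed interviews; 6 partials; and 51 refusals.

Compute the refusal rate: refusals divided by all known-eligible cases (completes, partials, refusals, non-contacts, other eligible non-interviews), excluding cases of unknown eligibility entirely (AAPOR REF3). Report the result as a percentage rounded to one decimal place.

27.0%

Top → 51
Denom → 65 + 6 + 51 + 64 + 3 = 189
REF3 = 51 / 189 = 0.2698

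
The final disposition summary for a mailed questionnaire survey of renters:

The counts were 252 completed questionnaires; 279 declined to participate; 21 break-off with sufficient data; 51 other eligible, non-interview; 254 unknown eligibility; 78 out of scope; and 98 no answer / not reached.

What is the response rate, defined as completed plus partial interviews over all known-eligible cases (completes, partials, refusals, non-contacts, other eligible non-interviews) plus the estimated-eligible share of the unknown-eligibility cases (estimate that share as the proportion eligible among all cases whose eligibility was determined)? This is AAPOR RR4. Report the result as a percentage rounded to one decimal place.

Num: 252 + 21 = 273
Known eligible: 252 + 21 + 279 + 98 + 51 = 701
e = 701 / (701 + 78) = 701 / 779 = 0.8999
Estimated eligible among unknowns: 0.8999 × 254 = 228.57
Base: 701 + 228.57 = 929.57
RR4 = 273 / 929.57 = 0.2937

29.4%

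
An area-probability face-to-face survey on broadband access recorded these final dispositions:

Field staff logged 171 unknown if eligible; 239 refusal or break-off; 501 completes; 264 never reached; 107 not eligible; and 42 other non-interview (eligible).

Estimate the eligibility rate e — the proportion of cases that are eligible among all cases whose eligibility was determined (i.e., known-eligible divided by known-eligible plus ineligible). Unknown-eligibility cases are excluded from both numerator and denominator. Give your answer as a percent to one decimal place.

90.7%

Known eligible → 501 + 239 + 264 + 42 = 1046
e = 1046 / (1046 + 107) = 1046 / 1153 = 0.9072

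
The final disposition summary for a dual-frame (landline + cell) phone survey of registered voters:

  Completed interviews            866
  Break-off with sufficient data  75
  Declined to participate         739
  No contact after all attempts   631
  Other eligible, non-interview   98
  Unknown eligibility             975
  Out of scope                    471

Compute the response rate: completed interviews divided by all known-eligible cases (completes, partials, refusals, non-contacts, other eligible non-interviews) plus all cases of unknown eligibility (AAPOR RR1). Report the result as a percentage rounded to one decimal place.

25.6%

Numerator: 866
Denom: 866 + 75 + 739 + 631 + 98 + 975 = 3384
RR1 = 866 / 3384 = 0.2559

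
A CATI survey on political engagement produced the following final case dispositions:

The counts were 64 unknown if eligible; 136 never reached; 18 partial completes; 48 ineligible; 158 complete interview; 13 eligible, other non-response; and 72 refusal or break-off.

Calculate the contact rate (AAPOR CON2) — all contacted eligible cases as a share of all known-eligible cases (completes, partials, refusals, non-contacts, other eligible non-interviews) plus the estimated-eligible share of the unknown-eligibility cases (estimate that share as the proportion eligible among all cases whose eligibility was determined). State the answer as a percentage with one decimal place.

Numerator: 158 + 18 + 72 + 13 = 261
Determined eligible: 158 + 18 + 72 + 136 + 13 = 397
e = 397 / (397 + 48) = 397 / 445 = 0.8921
e × U: 0.8921 × 64 = 57.09
Denominator: 397 + 57.09 = 454.09
CON2 = 261 / 454.09 = 0.5748

57.5%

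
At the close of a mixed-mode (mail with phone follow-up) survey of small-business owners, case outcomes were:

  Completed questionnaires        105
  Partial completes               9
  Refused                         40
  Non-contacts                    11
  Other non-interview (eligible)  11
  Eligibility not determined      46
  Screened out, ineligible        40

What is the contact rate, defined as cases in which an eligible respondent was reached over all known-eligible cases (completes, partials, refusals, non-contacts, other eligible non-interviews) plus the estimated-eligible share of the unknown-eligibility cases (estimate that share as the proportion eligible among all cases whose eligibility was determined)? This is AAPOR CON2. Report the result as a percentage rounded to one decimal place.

77.3%

Num: 105 + 9 + 40 + 11 = 165
Eligible (known): 105 + 9 + 40 + 11 + 11 = 176
e = 176 / (176 + 40) = 176 / 216 = 0.8148
Eligible share of unknowns: 0.8148 × 46 = 37.48
Denom: 176 + 37.48 = 213.48
CON2 = 165 / 213.48 = 0.7729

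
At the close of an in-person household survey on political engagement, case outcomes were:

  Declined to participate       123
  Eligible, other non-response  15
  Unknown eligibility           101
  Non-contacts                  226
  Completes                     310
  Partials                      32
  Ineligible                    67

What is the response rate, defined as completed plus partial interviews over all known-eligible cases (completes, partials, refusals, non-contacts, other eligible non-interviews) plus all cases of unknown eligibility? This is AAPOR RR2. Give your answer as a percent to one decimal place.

42.4%

Num → 310 + 32 = 342
Denominator → 310 + 32 + 123 + 226 + 15 + 101 = 807
RR2 = 342 / 807 = 0.4238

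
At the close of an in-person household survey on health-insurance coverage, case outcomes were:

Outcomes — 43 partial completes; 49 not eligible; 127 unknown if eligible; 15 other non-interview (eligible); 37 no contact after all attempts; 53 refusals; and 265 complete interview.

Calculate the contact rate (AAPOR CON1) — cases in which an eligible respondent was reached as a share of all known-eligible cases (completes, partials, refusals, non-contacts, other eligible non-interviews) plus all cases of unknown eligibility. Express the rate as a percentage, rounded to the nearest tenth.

Numerator: 265 + 43 + 53 + 15 = 376
Base: 265 + 43 + 53 + 37 + 15 + 127 = 540
CON1 = 376 / 540 = 0.6963

69.6%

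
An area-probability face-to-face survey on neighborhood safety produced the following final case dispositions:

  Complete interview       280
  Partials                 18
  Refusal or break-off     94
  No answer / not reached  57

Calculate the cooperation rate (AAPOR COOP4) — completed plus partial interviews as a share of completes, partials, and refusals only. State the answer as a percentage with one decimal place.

Top: 280 + 18 = 298
Denominator: 280 + 18 + 94 = 392
COOP4 = 298 / 392 = 0.7602

76.0%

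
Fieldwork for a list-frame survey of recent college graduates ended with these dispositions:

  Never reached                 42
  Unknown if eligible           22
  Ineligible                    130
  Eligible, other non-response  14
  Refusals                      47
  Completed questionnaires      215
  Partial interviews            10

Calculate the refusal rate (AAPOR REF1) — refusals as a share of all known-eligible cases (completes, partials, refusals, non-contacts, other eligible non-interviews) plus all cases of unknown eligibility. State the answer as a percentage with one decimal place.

Top = 47
Denom = 215 + 10 + 47 + 42 + 14 + 22 = 350
REF1 = 47 / 350 = 0.1343

13.4%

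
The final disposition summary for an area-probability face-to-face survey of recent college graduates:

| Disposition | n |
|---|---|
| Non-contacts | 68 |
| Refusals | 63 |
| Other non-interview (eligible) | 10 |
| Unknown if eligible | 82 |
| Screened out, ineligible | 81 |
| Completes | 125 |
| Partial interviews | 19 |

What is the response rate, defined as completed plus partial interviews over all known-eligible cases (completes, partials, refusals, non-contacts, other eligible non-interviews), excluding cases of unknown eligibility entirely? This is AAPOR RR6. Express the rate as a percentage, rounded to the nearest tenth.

Numerator → 125 + 19 = 144
Base → 125 + 19 + 63 + 68 + 10 = 285
RR6 = 144 / 285 = 0.5053

50.5%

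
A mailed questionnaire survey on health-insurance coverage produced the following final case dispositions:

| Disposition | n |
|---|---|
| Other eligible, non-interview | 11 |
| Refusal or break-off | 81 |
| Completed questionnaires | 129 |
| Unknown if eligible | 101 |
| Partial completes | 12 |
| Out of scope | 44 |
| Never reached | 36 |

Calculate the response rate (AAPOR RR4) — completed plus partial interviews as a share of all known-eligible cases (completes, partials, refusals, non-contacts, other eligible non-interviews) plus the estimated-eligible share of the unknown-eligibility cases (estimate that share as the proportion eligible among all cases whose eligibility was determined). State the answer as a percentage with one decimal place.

Num = 129 + 12 = 141
Determined eligible = 129 + 12 + 81 + 36 + 11 = 269
e = 269 / (269 + 44) = 269 / 313 = 0.8594
Estimated eligible among unknowns = 0.8594 × 101 = 86.80
Denom = 269 + 86.80 = 355.80
RR4 = 141 / 355.80 = 0.3963

39.6%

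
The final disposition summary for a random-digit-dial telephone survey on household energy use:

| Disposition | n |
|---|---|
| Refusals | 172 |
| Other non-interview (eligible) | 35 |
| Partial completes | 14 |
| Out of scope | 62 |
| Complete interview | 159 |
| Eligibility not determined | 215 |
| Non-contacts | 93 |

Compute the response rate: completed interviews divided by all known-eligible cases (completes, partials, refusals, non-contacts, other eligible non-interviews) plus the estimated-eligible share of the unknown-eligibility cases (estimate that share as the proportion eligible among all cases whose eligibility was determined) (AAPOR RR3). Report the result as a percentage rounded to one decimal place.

24.0%

Num: 159
Known eligible: 159 + 14 + 172 + 93 + 35 = 473
e = 473 / (473 + 62) = 473 / 535 = 0.8841
Eligible share of unknowns: 0.8841 × 215 = 190.08
Base: 473 + 190.08 = 663.08
RR3 = 159 / 663.08 = 0.2398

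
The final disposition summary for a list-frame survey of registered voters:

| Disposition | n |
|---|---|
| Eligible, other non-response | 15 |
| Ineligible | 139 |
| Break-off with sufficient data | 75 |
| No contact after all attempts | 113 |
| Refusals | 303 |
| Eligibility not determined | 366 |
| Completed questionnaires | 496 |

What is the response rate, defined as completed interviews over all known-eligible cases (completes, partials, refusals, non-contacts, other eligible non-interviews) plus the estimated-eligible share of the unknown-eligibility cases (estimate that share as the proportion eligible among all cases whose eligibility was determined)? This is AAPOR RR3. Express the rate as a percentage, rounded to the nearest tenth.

Num: 496
Known eligible: 496 + 75 + 303 + 113 + 15 = 1002
e = 1002 / (1002 + 139) = 1002 / 1141 = 0.8782
Eligible share of unknowns: 0.8782 × 366 = 321.42
Denominator: 1002 + 321.42 = 1323.42
RR3 = 496 / 1323.42 = 0.3748

37.5%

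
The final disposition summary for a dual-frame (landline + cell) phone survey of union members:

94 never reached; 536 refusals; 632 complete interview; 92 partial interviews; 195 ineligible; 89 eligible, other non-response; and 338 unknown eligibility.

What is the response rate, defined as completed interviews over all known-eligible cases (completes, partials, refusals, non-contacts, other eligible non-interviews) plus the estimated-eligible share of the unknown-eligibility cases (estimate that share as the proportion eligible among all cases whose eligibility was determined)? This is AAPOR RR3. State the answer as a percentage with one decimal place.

Num = 632
Determined eligible = 632 + 92 + 536 + 94 + 89 = 1443
e = 1443 / (1443 + 195) = 1443 / 1638 = 0.8810
e × U = 0.8810 × 338 = 297.78
Denom = 1443 + 297.78 = 1740.78
RR3 = 632 / 1740.78 = 0.3631

36.3%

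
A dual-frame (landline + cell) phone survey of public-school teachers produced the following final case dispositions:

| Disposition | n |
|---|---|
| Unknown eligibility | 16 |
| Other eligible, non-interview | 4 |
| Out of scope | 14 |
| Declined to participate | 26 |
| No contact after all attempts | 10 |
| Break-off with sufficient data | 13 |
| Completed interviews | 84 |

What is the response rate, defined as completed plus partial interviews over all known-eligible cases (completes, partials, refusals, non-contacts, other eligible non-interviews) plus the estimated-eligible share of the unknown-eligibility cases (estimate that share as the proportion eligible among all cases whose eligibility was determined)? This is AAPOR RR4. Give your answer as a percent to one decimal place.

64.0%

Top: 84 + 13 = 97
Determined eligible: 84 + 13 + 26 + 10 + 4 = 137
e = 137 / (137 + 14) = 137 / 151 = 0.9073
Estimated eligible among unknowns: 0.9073 × 16 = 14.52
Denom: 137 + 14.52 = 151.52
RR4 = 97 / 151.52 = 0.6402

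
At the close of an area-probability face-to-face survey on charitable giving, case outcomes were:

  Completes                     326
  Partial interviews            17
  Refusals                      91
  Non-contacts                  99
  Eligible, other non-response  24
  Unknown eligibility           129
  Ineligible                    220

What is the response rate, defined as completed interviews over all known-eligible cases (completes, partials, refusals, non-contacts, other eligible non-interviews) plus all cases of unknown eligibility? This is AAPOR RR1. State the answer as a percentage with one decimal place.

47.5%

Numerator: 326
Base: 326 + 17 + 91 + 99 + 24 + 129 = 686
RR1 = 326 / 686 = 0.4752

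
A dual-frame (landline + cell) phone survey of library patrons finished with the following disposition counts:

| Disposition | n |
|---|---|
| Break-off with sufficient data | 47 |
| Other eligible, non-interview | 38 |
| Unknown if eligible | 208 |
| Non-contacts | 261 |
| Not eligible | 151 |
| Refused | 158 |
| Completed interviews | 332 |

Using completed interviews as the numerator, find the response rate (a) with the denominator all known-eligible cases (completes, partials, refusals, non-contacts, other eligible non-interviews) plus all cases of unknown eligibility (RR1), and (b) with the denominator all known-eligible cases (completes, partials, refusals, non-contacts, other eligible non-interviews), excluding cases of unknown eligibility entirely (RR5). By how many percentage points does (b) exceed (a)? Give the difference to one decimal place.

Top = 332
Denom = 332 + 47 + 158 + 261 + 38 + 208 = 1044
RR1 = 332 / 1044 = 0.3180
Denom = 332 + 47 + 158 + 261 + 38 = 836
RR5 = 332 / 836 = 0.3971
Difference = 39.71 − 31.80 = 7.91 percentage points

7.9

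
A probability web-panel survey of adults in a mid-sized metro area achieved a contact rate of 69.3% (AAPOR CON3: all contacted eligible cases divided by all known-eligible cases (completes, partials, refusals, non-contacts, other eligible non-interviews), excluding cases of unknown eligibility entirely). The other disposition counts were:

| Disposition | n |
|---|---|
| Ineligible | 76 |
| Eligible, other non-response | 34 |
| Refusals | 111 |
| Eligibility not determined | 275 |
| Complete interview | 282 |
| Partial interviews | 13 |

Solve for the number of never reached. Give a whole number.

195

Num = 282 + 13 + 111 + 34 = 440
CON3 = 440 / D = 0.693
D = 440 / 0.693 = 634.9
Rest of base = 440
never reached = 634.9 − 440 ≈ 195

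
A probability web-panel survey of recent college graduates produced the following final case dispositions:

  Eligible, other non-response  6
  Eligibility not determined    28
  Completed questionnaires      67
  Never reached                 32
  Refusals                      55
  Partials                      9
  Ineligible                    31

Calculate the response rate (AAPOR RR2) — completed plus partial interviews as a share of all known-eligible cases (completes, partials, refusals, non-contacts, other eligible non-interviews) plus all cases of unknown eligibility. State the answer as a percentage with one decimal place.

38.6%

Numerator → 67 + 9 = 76
Denominator → 67 + 9 + 55 + 32 + 6 + 28 = 197
RR2 = 76 / 197 = 0.3858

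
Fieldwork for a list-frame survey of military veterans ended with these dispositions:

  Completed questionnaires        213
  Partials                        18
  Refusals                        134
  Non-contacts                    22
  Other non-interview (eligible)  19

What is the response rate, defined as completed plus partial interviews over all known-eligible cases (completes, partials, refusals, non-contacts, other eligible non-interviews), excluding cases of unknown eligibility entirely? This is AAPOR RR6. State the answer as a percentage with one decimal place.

56.9%

Top = 213 + 18 = 231
Denom = 213 + 18 + 134 + 22 + 19 = 406
RR6 = 231 / 406 = 0.5690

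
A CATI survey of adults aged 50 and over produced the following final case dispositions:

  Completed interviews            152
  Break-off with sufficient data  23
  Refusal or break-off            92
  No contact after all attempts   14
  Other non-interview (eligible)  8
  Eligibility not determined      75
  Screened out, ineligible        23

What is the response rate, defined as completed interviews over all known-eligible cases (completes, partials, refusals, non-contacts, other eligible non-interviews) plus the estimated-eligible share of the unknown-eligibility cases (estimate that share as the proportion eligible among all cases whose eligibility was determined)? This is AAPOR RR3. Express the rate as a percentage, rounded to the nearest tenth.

42.4%

Top: 152
Determined eligible: 152 + 23 + 92 + 14 + 8 = 289
e = 289 / (289 + 23) = 289 / 312 = 0.9263
e × U: 0.9263 × 75 = 69.47
Base: 289 + 69.47 = 358.47
RR3 = 152 / 358.47 = 0.4240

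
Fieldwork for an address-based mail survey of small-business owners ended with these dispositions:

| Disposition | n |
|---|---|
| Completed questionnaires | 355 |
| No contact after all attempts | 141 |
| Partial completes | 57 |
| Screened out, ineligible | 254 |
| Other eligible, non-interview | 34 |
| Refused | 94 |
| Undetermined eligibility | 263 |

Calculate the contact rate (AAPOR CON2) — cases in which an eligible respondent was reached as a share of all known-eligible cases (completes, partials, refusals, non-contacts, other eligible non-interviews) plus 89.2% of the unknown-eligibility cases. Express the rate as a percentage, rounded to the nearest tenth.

59.0%

Num: 355 + 57 + 94 + 34 = 540
Eligible (known): 355 + 57 + 94 + 141 + 34 = 681
Eligible share of unknowns: 0.8920 × 263 = 234.60
Base: 681 + 234.60 = 915.60
CON2 = 540 / 915.60 = 0.5898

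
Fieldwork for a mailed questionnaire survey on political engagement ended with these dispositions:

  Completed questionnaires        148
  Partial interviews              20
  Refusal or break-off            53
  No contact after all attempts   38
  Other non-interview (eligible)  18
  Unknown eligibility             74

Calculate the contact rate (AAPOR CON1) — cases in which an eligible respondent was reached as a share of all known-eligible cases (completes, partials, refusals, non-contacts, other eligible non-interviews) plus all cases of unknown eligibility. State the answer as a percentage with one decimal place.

Num → 148 + 20 + 53 + 18 = 239
Base → 148 + 20 + 53 + 38 + 18 + 74 = 351
CON1 = 239 / 351 = 0.6809

68.1%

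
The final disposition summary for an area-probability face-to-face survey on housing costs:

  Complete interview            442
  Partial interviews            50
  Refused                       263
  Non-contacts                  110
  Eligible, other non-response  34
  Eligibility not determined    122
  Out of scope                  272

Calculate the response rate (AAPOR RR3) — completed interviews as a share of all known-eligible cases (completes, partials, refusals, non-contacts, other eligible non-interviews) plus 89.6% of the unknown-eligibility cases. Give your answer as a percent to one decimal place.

43.8%

Numerator = 442
Determined eligible = 442 + 50 + 263 + 110 + 34 = 899
Estimated eligible among unknowns = 0.8960 × 122 = 109.31
Base = 899 + 109.31 = 1008.31
RR3 = 442 / 1008.31 = 0.4384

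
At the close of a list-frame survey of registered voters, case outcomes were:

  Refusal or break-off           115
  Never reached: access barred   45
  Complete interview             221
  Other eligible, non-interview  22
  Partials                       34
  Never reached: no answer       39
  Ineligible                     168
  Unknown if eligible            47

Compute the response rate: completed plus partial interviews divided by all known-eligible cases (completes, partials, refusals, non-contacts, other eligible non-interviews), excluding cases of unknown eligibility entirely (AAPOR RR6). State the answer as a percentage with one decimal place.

Never reached = 39 + 45 = 84
Numerator: 221 + 34 = 255
Base: 221 + 34 + 115 + 84 + 22 = 476
RR6 = 255 / 476 = 0.5357

53.6%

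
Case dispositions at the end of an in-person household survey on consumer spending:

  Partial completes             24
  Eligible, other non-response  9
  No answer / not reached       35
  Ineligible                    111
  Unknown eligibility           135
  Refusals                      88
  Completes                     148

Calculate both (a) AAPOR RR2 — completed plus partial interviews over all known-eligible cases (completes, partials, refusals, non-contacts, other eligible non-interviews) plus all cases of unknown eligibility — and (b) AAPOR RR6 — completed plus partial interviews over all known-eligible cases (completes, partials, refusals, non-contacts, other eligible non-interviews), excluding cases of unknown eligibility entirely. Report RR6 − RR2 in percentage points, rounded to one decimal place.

Numerator: 148 + 24 = 172
Denominator: 148 + 24 + 88 + 35 + 9 + 135 = 439
RR2 = 172 / 439 = 0.3918
Denominator: 148 + 24 + 88 + 35 + 9 = 304
RR6 = 172 / 304 = 0.5658
Difference = 56.58 − 39.18 = 17.40 percentage points

17.4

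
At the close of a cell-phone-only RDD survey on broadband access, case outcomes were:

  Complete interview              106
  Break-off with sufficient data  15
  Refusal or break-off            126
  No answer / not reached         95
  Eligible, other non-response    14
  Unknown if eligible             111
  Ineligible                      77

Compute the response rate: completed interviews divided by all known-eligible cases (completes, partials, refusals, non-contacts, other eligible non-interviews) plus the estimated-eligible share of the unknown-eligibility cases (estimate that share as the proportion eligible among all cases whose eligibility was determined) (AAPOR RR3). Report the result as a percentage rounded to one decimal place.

23.7%

Num → 106
Eligible (known) → 106 + 15 + 126 + 95 + 14 = 356
e = 356 / (356 + 77) = 356 / 433 = 0.8222
Estimated eligible among unknowns → 0.8222 × 111 = 91.26
Base → 356 + 91.26 = 447.26
RR3 = 106 / 447.26 = 0.2370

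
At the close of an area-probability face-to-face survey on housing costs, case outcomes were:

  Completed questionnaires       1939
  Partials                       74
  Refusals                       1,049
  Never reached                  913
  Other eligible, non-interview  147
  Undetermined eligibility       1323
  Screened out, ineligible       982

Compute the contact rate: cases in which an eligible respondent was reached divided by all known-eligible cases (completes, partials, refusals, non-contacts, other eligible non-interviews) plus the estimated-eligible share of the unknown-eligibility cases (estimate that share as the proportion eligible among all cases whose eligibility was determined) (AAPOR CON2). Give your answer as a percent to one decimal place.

61.8%

Numerator → 1939 + 74 + 1049 + 147 = 3209
Known eligible → 1939 + 74 + 1049 + 913 + 147 = 4122
e = 4122 / (4122 + 982) = 4122 / 5104 = 0.8076
Eligible share of unknowns → 0.8076 × 1323 = 1068.45
Denominator → 4122 + 1068.45 = 5190.45
CON2 = 3209 / 5190.45 = 0.6183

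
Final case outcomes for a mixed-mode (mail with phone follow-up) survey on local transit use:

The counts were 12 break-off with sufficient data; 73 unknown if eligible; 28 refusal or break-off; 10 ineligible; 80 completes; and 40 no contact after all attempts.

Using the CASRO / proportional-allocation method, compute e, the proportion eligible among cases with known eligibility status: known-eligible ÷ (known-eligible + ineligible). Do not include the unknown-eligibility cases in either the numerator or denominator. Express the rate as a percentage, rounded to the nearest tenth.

94.1%

Determined eligible → 80 + 12 + 28 + 40 = 160
e = 160 / (160 + 10) = 160 / 170 = 0.9412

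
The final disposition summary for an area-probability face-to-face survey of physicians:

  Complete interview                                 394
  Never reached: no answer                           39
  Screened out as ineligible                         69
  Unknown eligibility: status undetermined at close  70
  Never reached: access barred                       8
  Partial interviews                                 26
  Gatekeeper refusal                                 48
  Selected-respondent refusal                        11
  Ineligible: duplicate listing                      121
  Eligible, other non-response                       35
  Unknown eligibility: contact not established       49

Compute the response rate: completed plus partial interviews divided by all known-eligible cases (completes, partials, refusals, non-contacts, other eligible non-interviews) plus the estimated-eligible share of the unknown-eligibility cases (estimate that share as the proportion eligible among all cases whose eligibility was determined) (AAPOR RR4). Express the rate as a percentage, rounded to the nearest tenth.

Refused = 48 + 11 = 59
Non-contacts = 39 + 8 = 47
Unknown if eligible = 49 + 70 = 119
Out of scope = 69 + 121 = 190
Numerator = 394 + 26 = 420
Eligible (known) = 394 + 26 + 59 + 47 + 35 = 561
e = 561 / (561 + 190) = 561 / 751 = 0.7470
e × U = 0.7470 × 119 = 88.89
Base = 561 + 88.89 = 649.89
RR4 = 420 / 649.89 = 0.6463

64.6%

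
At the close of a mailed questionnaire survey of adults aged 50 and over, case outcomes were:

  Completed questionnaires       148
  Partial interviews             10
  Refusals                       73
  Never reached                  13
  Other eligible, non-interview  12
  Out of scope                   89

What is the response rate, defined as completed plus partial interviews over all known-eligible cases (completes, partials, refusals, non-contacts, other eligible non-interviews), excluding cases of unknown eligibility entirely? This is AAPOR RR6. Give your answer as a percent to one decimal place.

61.7%

Num → 148 + 10 = 158
Denominator → 148 + 10 + 73 + 13 + 12 = 256
RR6 = 158 / 256 = 0.6172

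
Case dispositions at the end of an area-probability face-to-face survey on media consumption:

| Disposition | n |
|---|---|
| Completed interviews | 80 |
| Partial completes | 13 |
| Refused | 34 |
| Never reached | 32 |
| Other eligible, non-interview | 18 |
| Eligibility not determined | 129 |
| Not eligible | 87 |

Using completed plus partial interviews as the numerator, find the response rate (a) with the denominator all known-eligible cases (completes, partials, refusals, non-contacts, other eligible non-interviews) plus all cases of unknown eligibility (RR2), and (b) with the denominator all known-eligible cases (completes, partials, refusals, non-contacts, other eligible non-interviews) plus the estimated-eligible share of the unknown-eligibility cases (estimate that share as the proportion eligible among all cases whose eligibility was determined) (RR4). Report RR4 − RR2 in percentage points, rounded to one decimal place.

4.9

Num → 80 + 13 = 93
Base → 80 + 13 + 34 + 32 + 18 + 129 = 306
RR2 = 93 / 306 = 0.3039
Determined eligible → 80 + 13 + 34 + 32 + 18 = 177
e = 177 / (177 + 87) = 177 / 264 = 0.6705
e × U → 0.6705 × 129 = 86.49
Base → 177 + 86.49 = 263.49
RR4 = 93 / 263.49 = 0.3530
Difference = 35.30 − 30.39 = 4.91 percentage points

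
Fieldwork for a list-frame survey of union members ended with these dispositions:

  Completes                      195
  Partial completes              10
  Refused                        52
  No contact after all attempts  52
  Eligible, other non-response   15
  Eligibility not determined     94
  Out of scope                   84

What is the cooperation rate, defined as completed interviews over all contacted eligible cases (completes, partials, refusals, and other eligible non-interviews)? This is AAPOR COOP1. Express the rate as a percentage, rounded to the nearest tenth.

Numerator: 195
Base: 195 + 10 + 52 + 15 = 272
COOP1 = 195 / 272 = 0.7169

71.7%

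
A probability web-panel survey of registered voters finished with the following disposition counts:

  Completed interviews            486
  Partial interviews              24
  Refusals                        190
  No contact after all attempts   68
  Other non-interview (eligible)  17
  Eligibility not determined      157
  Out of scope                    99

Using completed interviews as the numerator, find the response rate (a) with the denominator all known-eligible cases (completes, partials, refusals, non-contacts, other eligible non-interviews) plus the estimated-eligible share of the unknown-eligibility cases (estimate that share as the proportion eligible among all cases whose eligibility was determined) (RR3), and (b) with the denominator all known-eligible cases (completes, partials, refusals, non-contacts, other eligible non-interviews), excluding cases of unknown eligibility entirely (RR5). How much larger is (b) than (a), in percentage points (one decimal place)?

9.3

Top: 486
Known eligible: 486 + 24 + 190 + 68 + 17 = 785
e = 785 / (785 + 99) = 785 / 884 = 0.8880
Eligible share of unknowns: 0.8880 × 157 = 139.42
Denom: 785 + 139.42 = 924.42
RR3 = 486 / 924.42 = 0.5257
Denom: 486 + 24 + 190 + 68 + 17 = 785
RR5 = 486 / 785 = 0.6191
Difference = 61.91 − 52.57 = 9.34 percentage points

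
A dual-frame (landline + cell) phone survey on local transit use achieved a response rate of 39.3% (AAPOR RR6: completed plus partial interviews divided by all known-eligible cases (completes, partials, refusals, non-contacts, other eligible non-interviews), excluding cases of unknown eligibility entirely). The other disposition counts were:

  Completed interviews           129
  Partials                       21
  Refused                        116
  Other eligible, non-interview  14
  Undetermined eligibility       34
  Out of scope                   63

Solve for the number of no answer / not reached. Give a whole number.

102

Top = 129 + 21 = 150
RR6 = 150 / D = 0.393
D = 150 / 0.393 = 381.7
Remaining denominator categories sum to 280
no answer / not reached = 381.7 − 280 ≈ 102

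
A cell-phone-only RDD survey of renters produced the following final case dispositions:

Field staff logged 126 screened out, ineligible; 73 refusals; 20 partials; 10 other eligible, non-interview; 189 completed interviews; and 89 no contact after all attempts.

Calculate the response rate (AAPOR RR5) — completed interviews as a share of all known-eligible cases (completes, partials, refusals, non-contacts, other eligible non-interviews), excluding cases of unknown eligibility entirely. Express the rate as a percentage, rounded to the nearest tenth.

Num = 189
Base = 189 + 20 + 73 + 89 + 10 = 381
RR5 = 189 / 381 = 0.4961

49.6%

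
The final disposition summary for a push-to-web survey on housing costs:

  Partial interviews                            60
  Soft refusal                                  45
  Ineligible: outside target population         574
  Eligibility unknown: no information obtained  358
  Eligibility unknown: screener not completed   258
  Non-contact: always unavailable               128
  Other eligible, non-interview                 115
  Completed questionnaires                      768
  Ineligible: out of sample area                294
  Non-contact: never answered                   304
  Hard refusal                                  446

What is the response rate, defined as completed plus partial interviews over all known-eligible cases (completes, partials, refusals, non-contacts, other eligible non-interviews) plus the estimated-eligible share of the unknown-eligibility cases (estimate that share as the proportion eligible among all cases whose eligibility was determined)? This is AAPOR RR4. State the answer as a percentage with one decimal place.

36.2%

Refused = 446 + 45 = 491
No contact after all attempts = 304 + 128 = 432
Unknown if eligible = 258 + 358 = 616
Out of scope = 574 + 294 = 868
Numerator = 768 + 60 = 828
Eligible (known) = 768 + 60 + 491 + 432 + 115 = 1866
e = 1866 / (1866 + 868) = 1866 / 2734 = 0.6825
e × U = 0.6825 × 616 = 420.42
Denominator = 1866 + 420.42 = 2286.42
RR4 = 828 / 2286.42 = 0.3621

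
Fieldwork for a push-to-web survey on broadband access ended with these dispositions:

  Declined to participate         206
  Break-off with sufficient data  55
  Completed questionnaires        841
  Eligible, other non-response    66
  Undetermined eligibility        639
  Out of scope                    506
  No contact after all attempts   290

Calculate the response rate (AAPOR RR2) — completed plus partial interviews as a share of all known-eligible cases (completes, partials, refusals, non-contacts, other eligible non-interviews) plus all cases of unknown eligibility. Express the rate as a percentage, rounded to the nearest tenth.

Top → 841 + 55 = 896
Base → 841 + 55 + 206 + 290 + 66 + 639 = 2097
RR2 = 896 / 2097 = 0.4273

42.7%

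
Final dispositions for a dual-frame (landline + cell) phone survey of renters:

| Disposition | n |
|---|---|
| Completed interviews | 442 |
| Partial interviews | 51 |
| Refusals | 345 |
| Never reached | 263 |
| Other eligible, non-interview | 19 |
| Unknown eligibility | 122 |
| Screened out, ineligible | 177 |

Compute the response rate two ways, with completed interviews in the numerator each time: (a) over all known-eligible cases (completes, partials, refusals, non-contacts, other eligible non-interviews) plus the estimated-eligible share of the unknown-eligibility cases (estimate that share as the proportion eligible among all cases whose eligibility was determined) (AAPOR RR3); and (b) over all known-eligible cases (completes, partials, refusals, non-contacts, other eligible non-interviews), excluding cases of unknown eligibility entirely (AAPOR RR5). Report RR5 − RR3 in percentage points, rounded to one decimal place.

Num: 442
Determined eligible: 442 + 51 + 345 + 263 + 19 = 1120
e = 1120 / (1120 + 177) = 1120 / 1297 = 0.8635
e × U: 0.8635 × 122 = 105.35
Denominator: 1120 + 105.35 = 1225.35
RR3 = 442 / 1225.35 = 0.3607
Denominator: 442 + 51 + 345 + 263 + 19 = 1120
RR5 = 442 / 1120 = 0.3946
Difference = 39.46 − 36.07 = 3.39 percentage points

3.4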